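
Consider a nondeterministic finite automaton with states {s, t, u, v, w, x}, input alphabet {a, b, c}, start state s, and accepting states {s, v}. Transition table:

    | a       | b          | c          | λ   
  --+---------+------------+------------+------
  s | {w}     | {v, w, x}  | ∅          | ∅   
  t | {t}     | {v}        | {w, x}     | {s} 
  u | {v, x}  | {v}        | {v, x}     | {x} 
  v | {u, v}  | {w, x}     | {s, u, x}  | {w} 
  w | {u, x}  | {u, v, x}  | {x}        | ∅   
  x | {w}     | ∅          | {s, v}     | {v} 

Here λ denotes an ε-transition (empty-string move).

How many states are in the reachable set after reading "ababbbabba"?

Start in {s}.
Read 'a': {s} → {w}.
Read 'b': {w} → {u, v, w, x}.
Read 'a': {u, v, w, x} → {u, v, w, x}.
Read 'b': {u, v, w, x} → {u, v, w, x}.
Read 'b': {u, v, w, x} → {u, v, w, x}.
Read 'b': {u, v, w, x} → {u, v, w, x}.
Read 'a': {u, v, w, x} → {u, v, w, x}.
Read 'b': {u, v, w, x} → {u, v, w, x}.
Read 'b': {u, v, w, x} → {u, v, w, x}.
Read 'a': {u, v, w, x} → {u, v, w, x}.
That set has 4 states.

4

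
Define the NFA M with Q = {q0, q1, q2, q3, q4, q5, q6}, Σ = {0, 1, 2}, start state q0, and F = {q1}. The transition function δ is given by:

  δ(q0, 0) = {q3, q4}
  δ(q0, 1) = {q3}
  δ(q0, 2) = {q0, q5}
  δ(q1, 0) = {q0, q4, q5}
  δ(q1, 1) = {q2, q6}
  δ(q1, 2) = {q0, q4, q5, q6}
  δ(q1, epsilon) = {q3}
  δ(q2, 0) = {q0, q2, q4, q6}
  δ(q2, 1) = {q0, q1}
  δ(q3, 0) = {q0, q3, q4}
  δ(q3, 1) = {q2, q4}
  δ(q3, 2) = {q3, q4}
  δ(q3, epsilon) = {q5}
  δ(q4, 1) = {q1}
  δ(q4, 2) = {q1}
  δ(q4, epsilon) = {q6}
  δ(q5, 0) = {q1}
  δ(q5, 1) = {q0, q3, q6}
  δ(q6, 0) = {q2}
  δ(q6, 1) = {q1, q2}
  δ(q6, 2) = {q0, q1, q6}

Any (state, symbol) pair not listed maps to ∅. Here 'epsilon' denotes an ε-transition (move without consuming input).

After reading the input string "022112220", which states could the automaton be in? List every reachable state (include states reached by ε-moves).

{q0, q1, q2, q3, q4, q5, q6}

Start in {q0}.
Read '0': q0→{q3, q4}; union {q3, q4}; ε-closure = {q3, q4, q5, q6}.
Read '2': q3→{q3, q4}, q4→{q1}, q5→∅, q6→{q0, q1, q6}; union {q0, q1, q3, q4, q6}; ε-closure = {q0, q1, q3, q4, q5, q6}.
Read '2': q0→{q0, q5}, q1→{q0, q4, q5, q6}, q3→{q3, q4}, q4→{q1}, q5→∅, q6→{q0, q1, q6}; now {q0, q1, q3, q4, q5, q6}.
Read '1': q0→{q3}, q1→{q2, q6}, q3→{q2, q4}, q4→{q1}, q5→{q0, q3, q6}, q6→{q1, q2}; union {q0, q1, q2, q3, q4, q6}; ε-closure = {q0, q1, q2, q3, q4, q5, q6}.
Read '1': q0→{q3}, q1→{q2, q6}, q2→{q0, q1}, q3→{q2, q4}, q4→{q1}, q5→{q0, q3, q6}, q6→{q1, q2}; union {q0, q1, q2, q3, q4, q6}; ε-closure = {q0, q1, q2, q3, q4, q5, q6}.
Read '2': q0→{q0, q5}, q1→{q0, q4, q5, q6}, q2→∅, q3→{q3, q4}, q4→{q1}, q5→∅, q6→{q0, q1, q6}; now {q0, q1, q3, q4, q5, q6}.
Read '2': q0→{q0, q5}, q1→{q0, q4, q5, q6}, q3→{q3, q4}, q4→{q1}, q5→∅, q6→{q0, q1, q6}; now {q0, q1, q3, q4, q5, q6}.
Read '2': q0→{q0, q5}, q1→{q0, q4, q5, q6}, q3→{q3, q4}, q4→{q1}, q5→∅, q6→{q0, q1, q6}; now {q0, q1, q3, q4, q5, q6}.
Read '0': q0→{q3, q4}, q1→{q0, q4, q5}, q3→{q0, q3, q4}, q4→∅, q5→{q1}, q6→{q2}; union {q0, q1, q2, q3, q4, q5}; ε-closure = {q0, q1, q2, q3, q4, q5, q6}.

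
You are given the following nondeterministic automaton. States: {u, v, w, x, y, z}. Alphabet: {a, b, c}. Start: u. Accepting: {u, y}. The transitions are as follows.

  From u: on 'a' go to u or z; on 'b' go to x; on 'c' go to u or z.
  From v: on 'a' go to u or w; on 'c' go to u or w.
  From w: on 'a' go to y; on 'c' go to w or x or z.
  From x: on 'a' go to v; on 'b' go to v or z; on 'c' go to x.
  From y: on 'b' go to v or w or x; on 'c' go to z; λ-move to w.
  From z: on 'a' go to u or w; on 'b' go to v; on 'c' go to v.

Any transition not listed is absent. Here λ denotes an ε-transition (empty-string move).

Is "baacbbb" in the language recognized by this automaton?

No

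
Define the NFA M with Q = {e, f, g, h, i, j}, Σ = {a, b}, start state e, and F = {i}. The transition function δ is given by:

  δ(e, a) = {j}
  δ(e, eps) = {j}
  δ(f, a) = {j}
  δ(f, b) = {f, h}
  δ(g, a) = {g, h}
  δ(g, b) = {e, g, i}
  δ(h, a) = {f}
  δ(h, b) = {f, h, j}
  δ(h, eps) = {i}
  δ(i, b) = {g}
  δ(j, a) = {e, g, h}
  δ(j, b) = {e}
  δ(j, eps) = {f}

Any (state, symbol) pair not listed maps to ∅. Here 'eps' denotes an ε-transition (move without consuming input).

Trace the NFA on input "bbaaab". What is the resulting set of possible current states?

Start: ε-closure({e}) = {e, f, j}.
Read 'b': e→∅, f→{f, h}, j→{e}; union {e, f, h}; ε-closure = {e, f, h, i, j}.
Read 'b': e→∅, f→{f, h}, h→{f, h, j}, i→{g}, j→{e}; union {e, f, g, h, j}; ε-closure = {e, f, g, h, i, j}.
Read 'a': e→{j}, f→{j}, g→{g, h}, h→{f}, i→∅, j→{e, g, h}; union {e, f, g, h, j}; ε-closure = {e, f, g, h, i, j}.
Read 'a': e→{j}, f→{j}, g→{g, h}, h→{f}, i→∅, j→{e, g, h}; union {e, f, g, h, j}; ε-closure = {e, f, g, h, i, j}.
Read 'a': e→{j}, f→{j}, g→{g, h}, h→{f}, i→∅, j→{e, g, h}; union {e, f, g, h, j}; ε-closure = {e, f, g, h, i, j}.
Read 'b': e→∅, f→{f, h}, g→{e, g, i}, h→{f, h, j}, i→{g}, j→{e}; now {e, f, g, h, i, j}.

{e, f, g, h, i, j}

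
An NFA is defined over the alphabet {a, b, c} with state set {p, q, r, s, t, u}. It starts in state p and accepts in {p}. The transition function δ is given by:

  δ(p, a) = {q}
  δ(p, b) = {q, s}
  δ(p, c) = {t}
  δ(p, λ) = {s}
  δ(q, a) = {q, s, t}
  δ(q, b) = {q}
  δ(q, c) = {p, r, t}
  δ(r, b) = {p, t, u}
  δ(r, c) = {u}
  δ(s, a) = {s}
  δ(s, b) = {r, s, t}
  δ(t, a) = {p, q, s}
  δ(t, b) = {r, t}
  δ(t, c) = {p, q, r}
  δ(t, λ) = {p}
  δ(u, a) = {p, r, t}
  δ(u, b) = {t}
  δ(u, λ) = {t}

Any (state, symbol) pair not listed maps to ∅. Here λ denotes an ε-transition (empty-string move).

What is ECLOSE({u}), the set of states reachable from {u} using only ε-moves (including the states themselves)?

Begin with {u}.
ε-move u → t; add t.
ε-move t → p; add p.
ε-move p → s; add s.

{p, s, t, u}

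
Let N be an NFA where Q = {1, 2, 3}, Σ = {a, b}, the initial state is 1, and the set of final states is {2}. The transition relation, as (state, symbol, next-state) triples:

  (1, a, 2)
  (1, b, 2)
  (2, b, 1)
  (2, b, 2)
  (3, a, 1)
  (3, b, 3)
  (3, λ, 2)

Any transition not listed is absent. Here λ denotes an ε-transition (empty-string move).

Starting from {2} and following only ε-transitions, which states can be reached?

Begin with {2}.
No ε-moves leave this set, so the closure equals the set itself.

{2}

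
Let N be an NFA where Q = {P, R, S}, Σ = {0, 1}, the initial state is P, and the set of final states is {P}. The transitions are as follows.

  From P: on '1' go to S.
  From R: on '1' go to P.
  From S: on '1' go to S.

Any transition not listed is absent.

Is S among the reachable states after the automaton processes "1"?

Start in {P}.
Read '1': P→{S}; now {S}.
State S is in {S}.

Yes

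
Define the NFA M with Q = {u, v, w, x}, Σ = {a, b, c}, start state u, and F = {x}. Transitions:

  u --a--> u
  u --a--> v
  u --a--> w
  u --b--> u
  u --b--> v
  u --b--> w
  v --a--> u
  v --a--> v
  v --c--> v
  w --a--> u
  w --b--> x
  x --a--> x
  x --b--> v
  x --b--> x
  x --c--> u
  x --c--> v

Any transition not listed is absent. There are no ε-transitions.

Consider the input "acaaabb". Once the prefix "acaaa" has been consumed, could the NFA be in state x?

Start in {u}.
Read 'a': u→{u, v, w}; now {u, v, w}.
Read 'c': u→∅, v→{v}, w→∅; now {v}.
Read 'a': v→{u, v}; now {u, v}.
Read 'a': u→{u, v, w}, v→{u, v}; now {u, v, w}.
Read 'a': u→{u, v, w}, v→{u, v}, w→{u}; now {u, v, w}.
State x is not in {u, v, w}.

No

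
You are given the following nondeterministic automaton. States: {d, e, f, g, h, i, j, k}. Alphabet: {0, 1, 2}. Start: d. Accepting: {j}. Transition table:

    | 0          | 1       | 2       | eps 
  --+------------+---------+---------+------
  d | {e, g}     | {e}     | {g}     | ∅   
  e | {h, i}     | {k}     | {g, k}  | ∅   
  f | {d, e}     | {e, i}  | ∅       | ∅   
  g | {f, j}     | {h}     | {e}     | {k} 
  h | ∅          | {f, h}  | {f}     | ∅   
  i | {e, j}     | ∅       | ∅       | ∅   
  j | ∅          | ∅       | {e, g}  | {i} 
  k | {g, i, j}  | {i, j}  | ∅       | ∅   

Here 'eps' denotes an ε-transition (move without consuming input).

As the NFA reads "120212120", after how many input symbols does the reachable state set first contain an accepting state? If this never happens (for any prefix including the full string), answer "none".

3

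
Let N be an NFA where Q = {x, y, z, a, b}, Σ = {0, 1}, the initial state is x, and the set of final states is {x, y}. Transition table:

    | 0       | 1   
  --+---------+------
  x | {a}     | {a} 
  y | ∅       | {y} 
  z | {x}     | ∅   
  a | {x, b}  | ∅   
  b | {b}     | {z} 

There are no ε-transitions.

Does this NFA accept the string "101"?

No

Start in {x}.
Read '1': x→{a}; now {a}.
Read '0': a→{x, b}; now {x, b}.
Read '1': x→{a}, b→{z}; now {z, a}.
The final set {z, a} contains no accepting state.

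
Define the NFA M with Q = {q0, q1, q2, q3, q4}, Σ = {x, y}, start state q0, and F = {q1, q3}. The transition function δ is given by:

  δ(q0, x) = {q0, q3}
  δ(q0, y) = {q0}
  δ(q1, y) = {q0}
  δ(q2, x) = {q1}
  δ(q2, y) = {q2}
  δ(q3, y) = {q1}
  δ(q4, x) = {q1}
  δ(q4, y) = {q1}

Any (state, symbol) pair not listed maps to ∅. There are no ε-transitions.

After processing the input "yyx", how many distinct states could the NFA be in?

2

Start in {q0}.
Read 'y': q0→{q0}; now {q0}.
Read 'y': q0→{q0}; now {q0}.
Read 'x': q0→{q0, q3}; now {q0, q3}.
That set has 2 states.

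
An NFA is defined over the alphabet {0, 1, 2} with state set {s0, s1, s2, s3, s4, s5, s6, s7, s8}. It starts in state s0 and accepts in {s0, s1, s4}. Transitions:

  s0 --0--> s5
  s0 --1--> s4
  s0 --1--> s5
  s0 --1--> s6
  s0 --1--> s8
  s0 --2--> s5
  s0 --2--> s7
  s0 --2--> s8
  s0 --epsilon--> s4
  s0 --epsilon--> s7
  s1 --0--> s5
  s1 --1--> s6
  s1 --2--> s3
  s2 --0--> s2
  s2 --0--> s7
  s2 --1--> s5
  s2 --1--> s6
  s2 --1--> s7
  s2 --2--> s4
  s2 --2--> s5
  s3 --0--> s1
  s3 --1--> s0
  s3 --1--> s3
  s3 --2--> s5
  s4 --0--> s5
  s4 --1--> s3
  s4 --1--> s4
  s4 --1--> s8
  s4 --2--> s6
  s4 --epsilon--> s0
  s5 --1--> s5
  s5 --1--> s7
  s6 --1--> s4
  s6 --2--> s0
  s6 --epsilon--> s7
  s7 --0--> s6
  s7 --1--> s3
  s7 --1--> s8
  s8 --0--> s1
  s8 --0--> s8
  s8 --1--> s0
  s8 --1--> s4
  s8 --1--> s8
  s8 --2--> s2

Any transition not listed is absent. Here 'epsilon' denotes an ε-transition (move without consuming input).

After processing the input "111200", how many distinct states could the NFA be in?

Start: ε-closure({s0}) = {s0, s4, s7}.
Read '1': s0→{s4, s5, s6, s8}, s4→{s3, s4, s8}, s7→{s3, s8}; union {s3, s4, s5, s6, s8}; ε-closure = {s0, s3, s4, s5, s6, s7, s8}.
Read '1': s0→{s4, s5, s6, s8}, s3→{s0, s3}, s4→{s3, s4, s8}, s5→{s5, s7}, s6→{s4}, s7→{s3, s8}, s8→{s0, s4, s8}; now {s0, s3, s4, s5, s6, s7, s8}.
Read '1': s0→{s4, s5, s6, s8}, s3→{s0, s3}, s4→{s3, s4, s8}, s5→{s5, s7}, s6→{s4}, s7→{s3, s8}, s8→{s0, s4, s8}; now {s0, s3, s4, s5, s6, s7, s8}.
Read '2': s0→{s5, s7, s8}, s3→{s5}, s4→{s6}, s5→∅, s6→{s0}, s7→∅, s8→{s2}; union {s0, s2, s5, s6, s7, s8}; ε-closure = {s0, s2, s4, s5, s6, s7, s8}.
Read '0': s0→{s5}, s2→{s2, s7}, s4→{s5}, s5→∅, s6→∅, s7→{s6}, s8→{s1, s8}; now {s1, s2, s5, s6, s7, s8}.
Read '0': s1→{s5}, s2→{s2, s7}, s5→∅, s6→∅, s7→{s6}, s8→{s1, s8}; now {s1, s2, s5, s6, s7, s8}.
That set has 6 states.

6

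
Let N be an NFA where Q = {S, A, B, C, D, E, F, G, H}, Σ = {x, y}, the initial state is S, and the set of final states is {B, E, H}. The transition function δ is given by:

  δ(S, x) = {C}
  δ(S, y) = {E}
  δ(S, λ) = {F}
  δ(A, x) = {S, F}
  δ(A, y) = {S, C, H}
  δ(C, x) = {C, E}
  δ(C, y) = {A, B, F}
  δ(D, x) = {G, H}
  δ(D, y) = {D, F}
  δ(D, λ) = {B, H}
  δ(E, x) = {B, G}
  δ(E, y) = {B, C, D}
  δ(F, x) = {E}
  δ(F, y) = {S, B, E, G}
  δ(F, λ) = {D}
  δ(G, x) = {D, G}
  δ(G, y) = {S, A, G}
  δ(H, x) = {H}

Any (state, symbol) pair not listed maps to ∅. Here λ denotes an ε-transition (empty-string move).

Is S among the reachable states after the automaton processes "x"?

Start: ε-closure({S}) = {S, B, D, F, H}.
Read 'x': S→{C}, B→∅, D→{G, H}, F→{E}, H→{H}; now {C, E, G, H}.
State S is not in {C, E, G, H}.

No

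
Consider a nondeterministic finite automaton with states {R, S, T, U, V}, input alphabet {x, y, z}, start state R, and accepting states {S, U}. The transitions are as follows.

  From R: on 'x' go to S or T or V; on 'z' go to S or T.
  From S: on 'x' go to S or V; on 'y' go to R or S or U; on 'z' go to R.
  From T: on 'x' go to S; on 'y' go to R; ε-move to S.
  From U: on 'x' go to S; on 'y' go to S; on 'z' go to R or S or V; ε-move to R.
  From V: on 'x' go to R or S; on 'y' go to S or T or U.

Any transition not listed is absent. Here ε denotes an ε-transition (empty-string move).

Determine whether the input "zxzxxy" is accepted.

Yes

Start in {R}.
Read 'z': R→{S, T}; now {S, T}.
Read 'x': S→{S, V}, T→{S}; now {S, V}.
Read 'z': S→{R}, V→∅; now {R}.
Read 'x': R→{S, T, V}; now {S, T, V}.
Read 'x': S→{S, V}, T→{S}, V→{R, S}; now {R, S, V}.
Read 'y': R→∅, S→{R, S, U}, V→{S, T, U}; now {R, S, T, U}.
The final set {R, S, T, U} contains the accepting states S, U.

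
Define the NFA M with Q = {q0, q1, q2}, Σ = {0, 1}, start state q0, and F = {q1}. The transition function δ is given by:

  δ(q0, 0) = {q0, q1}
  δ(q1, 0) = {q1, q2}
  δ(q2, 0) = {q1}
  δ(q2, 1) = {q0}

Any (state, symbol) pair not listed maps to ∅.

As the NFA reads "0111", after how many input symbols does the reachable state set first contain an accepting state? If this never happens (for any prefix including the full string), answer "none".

Start in {q0}.
Read '0': {q0} → {q0, q1}.
None of the earlier sets intersect F, but {q0, q1} does.

1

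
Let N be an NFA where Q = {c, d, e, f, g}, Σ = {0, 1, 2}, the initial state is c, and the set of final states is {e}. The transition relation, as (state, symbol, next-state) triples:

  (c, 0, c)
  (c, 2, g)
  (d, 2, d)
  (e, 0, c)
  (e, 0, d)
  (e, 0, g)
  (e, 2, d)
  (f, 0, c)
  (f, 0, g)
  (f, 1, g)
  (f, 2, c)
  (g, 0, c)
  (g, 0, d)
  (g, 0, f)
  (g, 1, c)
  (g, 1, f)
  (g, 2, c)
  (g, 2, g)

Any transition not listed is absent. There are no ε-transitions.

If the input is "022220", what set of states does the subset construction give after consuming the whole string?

Start in {c}.
Read '0': {c} → {c}.
Read '2': {c} → {g}.
Read '2': {g} → {c, g}.
Read '2': {c, g} → {c, g}.
Read '2': {c, g} → {c, g}.
Read '0': {c, g} → {c, d, f}.

{c, d, f}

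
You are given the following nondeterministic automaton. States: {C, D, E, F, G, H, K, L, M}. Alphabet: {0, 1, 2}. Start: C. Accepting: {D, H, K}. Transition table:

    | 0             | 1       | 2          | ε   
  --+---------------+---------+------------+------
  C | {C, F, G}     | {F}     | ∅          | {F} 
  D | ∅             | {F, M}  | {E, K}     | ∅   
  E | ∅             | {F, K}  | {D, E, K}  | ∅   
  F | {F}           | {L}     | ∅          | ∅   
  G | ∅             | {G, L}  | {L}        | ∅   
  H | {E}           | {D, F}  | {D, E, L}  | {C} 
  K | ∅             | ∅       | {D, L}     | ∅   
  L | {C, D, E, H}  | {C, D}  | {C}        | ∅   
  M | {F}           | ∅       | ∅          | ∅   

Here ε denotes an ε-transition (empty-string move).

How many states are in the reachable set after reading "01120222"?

6

Start: ε-closure({C}) = {C, F}.
Read '0': {C, F} → {C, F, G}.
Read '1': {C, F, G} → {F, G, L}.
Read '1': {F, G, L} → {C, D, F, G, L}.
Read '2': {C, D, F, G, L} → {C, E, F, K, L}.
Read '0': {C, E, F, K, L} → {C, D, E, F, G, H}.
Read '2': {C, D, E, F, G, H} → {D, E, K, L}.
Read '2': {D, E, K, L} → {C, D, E, F, K, L}.
Read '2': {C, D, E, F, K, L} → {C, D, E, F, K, L}.
That set has 6 states.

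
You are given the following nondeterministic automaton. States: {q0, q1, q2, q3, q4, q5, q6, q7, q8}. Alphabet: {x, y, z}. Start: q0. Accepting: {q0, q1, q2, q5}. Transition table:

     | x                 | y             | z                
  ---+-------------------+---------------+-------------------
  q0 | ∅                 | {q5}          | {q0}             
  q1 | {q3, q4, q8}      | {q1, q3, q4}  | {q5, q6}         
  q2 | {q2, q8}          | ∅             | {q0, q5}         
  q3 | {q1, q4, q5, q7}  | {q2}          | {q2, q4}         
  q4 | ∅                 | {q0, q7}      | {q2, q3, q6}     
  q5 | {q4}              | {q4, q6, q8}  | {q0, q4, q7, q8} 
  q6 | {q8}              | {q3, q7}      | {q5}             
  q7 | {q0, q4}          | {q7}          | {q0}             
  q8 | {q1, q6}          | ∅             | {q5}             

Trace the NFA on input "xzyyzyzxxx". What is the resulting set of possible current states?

Start in {q0}.
Read 'x': q0→∅; now ∅.
The set is empty and remains empty for the remaining 9 symbols.

∅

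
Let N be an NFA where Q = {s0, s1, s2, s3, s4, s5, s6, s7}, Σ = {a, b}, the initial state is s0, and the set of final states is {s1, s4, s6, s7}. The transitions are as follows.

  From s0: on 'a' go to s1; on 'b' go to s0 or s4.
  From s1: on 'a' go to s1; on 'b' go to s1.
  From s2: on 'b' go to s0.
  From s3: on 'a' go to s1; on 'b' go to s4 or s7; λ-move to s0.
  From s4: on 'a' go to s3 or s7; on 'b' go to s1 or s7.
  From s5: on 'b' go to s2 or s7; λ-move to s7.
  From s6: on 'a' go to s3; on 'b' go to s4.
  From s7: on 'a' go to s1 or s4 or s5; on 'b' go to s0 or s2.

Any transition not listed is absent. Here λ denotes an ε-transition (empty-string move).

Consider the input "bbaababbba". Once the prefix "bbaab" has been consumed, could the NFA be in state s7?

Yes

Start in {s0}.
Read 'b': s0→{s0, s4}; now {s0, s4}.
Read 'b': s0→{s0, s4}, s4→{s1, s7}; now {s0, s1, s4, s7}.
Read 'a': s0→{s1}, s1→{s1}, s4→{s3, s7}, s7→{s1, s4, s5}; union {s1, s3, s4, s5, s7}; ε-closure = {s0, s1, s3, s4, s5, s7}.
Read 'a': s0→{s1}, s1→{s1}, s3→{s1}, s4→{s3, s7}, s5→∅, s7→{s1, s4, s5}; union {s1, s3, s4, s5, s7}; ε-closure = {s0, s1, s3, s4, s5, s7}.
Read 'b': s0→{s0, s4}, s1→{s1}, s3→{s4, s7}, s4→{s1, s7}, s5→{s2, s7}, s7→{s0, s2}; now {s0, s1, s2, s4, s7}.
State s7 is in {s0, s1, s2, s4, s7}.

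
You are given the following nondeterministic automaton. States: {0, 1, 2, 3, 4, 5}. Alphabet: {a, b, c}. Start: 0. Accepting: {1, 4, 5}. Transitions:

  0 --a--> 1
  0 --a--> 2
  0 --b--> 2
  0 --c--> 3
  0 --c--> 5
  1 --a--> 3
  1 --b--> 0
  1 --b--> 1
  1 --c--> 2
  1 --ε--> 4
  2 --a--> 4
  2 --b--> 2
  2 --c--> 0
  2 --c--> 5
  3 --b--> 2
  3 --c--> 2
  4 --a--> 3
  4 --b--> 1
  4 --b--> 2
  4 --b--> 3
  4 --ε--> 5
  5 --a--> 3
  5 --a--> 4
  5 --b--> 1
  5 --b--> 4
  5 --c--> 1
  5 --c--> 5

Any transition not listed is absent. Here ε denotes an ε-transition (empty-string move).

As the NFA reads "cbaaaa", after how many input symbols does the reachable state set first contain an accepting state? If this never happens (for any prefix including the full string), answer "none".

1

Start in {0}.
Read 'c': {0} → {3, 5}.
None of the earlier sets intersect F, but {3, 5} does.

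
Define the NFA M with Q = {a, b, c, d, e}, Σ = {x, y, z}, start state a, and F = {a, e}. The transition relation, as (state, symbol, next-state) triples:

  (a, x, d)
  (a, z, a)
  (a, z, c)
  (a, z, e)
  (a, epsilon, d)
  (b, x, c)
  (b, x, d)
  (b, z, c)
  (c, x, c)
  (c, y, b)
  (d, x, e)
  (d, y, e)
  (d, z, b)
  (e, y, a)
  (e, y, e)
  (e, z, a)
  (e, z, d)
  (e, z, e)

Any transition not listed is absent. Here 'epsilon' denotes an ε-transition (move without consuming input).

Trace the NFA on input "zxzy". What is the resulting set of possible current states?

{a, d, e}

Start: ε-closure({a}) = {a, d}.
Read 'z': a→{a, c, e}, d→{b}; union {a, b, c, e}; ε-closure = {a, b, c, d, e}.
Read 'x': a→{d}, b→{c, d}, c→{c}, d→{e}, e→∅; now {c, d, e}.
Read 'z': c→∅, d→{b}, e→{a, d, e}; now {a, b, d, e}.
Read 'y': a→∅, b→∅, d→{e}, e→{a, e}; union {a, e}; ε-closure = {a, d, e}.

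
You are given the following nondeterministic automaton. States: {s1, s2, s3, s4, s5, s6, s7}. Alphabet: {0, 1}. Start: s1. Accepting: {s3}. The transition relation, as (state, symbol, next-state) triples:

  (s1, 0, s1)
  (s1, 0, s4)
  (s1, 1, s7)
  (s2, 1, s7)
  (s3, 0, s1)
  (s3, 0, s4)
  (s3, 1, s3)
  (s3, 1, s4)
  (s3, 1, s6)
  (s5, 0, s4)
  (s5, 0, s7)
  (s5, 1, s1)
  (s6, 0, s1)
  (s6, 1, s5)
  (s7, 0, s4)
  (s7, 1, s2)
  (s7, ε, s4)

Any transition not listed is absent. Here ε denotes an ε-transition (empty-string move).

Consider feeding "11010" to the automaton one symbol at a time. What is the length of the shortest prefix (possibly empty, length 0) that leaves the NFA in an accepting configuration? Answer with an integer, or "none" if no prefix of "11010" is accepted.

Start in {s1}.
Read '1': {s1} → {s4, s7}.
Read '1': {s4, s7} → {s2}.
Read '0': {s2} → ∅.
The set is empty and remains empty for the remaining 2 symbols.
No reachable set along the way intersects F.

none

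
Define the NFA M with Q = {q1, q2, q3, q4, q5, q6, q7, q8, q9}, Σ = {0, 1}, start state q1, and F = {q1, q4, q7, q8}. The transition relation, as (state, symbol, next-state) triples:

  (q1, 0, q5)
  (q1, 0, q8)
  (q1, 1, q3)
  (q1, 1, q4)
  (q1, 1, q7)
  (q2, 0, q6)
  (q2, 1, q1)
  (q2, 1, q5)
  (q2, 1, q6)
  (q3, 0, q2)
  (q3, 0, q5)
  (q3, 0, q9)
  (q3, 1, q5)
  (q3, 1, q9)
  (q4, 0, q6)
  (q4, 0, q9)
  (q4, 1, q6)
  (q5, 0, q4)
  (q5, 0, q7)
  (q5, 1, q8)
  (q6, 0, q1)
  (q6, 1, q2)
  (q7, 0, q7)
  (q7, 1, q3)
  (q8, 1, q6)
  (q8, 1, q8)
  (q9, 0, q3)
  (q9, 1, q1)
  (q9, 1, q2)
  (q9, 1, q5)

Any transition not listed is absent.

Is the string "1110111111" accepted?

Start in {q1}.
Read '1': q1→{q3, q4, q7}; now {q3, q4, q7}.
Read '1': q3→{q5, q9}, q4→{q6}, q7→{q3}; now {q3, q5, q6, q9}.
Read '1': q3→{q5, q9}, q5→{q8}, q6→{q2}, q9→{q1, q2, q5}; now {q1, q2, q5, q8, q9}.
Read '0': q1→{q5, q8}, q2→{q6}, q5→{q4, q7}, q8→∅, q9→{q3}; now {q3, q4, q5, q6, q7, q8}.
Read '1': q3→{q5, q9}, q4→{q6}, q5→{q8}, q6→{q2}, q7→{q3}, q8→{q6, q8}; now {q2, q3, q5, q6, q8, q9}.
Read '1': q2→{q1, q5, q6}, q3→{q5, q9}, q5→{q8}, q6→{q2}, q8→{q6, q8}, q9→{q1, q2, q5}; now {q1, q2, q5, q6, q8, q9}.
Read '1': q1→{q3, q4, q7}, q2→{q1, q5, q6}, q5→{q8}, q6→{q2}, q8→{q6, q8}, q9→{q1, q2, q5}; now {q1, q2, q3, q4, q5, q6, q7, q8}.
Read '1': q1→{q3, q4, q7}, q2→{q1, q5, q6}, q3→{q5, q9}, q4→{q6}, q5→{q8}, q6→{q2}, q7→{q3}, q8→{q6, q8}; now {q1, q2, q3, q4, q5, q6, q7, q8, q9}.
Read '1': q1→{q3, q4, q7}, q2→{q1, q5, q6}, q3→{q5, q9}, q4→{q6}, q5→{q8}, q6→{q2}, q7→{q3}, q8→{q6, q8}, q9→{q1, q2, q5}; now {q1, q2, q3, q4, q5, q6, q7, q8, q9}.
Read '1': q1→{q3, q4, q7}, q2→{q1, q5, q6}, q3→{q5, q9}, q4→{q6}, q5→{q8}, q6→{q2}, q7→{q3}, q8→{q6, q8}, q9→{q1, q2, q5}; now {q1, q2, q3, q4, q5, q6, q7, q8, q9}.
The final set {q1, q2, q3, q4, q5, q6, q7, q8, q9} contains the accepting states q1, q4, q7, q8.

Yes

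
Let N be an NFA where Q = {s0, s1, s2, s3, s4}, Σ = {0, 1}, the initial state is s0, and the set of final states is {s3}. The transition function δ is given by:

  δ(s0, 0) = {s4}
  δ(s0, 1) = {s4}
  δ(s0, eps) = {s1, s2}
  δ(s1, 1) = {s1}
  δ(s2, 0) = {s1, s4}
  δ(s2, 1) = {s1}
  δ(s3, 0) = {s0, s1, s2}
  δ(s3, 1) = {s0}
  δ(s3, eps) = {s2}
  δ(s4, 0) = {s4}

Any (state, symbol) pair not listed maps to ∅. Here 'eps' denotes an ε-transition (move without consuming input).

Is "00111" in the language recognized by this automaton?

Start: ε-closure({s0}) = {s0, s1, s2}.
Read '0': {s0, s1, s2} → {s1, s4}.
Read '0': {s1, s4} → {s4}.
Read '1': {s4} → ∅.
The set is empty and remains empty for the remaining 2 symbols.
The final set ∅ contains no accepting state.

No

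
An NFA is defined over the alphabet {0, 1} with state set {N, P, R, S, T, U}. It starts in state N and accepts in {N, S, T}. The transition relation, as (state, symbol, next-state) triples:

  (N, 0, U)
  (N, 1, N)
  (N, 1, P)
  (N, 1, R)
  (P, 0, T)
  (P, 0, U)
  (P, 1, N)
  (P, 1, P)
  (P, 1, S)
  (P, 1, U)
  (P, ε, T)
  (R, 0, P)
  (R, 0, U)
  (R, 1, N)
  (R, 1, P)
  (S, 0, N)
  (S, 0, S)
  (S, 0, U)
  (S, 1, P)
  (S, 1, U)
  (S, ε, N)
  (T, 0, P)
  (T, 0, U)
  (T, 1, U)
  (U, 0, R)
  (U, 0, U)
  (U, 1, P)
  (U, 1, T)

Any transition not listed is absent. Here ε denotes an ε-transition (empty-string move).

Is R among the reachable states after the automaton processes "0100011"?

Yes

Start in {N}.
Read '0': N→{U}; now {U}.
Read '1': U→{P, T}; now {P, T}.
Read '0': P→{T, U}, T→{P, U}; now {P, T, U}.
Read '0': P→{T, U}, T→{P, U}, U→{R, U}; now {P, R, T, U}.
Read '0': P→{T, U}, R→{P, U}, T→{P, U}, U→{R, U}; now {P, R, T, U}.
Read '1': P→{N, P, S, U}, R→{N, P}, T→{U}, U→{P, T}; now {N, P, S, T, U}.
Read '1': N→{N, P, R}, P→{N, P, S, U}, S→{P, U}, T→{U}, U→{P, T}; now {N, P, R, S, T, U}.
State R is in {N, P, R, S, T, U}.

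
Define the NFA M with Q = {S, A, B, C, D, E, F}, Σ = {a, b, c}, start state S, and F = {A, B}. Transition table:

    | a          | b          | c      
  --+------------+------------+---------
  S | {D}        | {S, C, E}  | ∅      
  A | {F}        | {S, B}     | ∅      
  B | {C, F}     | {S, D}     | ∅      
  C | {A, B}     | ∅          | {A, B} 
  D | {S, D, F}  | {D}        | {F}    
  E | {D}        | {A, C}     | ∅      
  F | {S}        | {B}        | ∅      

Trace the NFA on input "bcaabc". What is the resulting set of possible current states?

{A, B, F}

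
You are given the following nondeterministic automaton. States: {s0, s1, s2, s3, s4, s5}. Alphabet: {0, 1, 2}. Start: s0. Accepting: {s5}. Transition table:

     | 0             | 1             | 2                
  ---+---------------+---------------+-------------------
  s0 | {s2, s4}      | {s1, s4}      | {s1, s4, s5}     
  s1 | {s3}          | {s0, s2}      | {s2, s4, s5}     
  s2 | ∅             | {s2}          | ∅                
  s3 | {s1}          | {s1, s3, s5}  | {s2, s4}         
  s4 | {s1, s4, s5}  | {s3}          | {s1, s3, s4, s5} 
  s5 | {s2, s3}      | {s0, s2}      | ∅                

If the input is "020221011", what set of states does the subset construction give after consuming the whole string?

{s0, s1, s2, s3, s4, s5}

Start in {s0}.
Read '0': {s0} → {s2, s4}.
Read '2': {s2, s4} → {s1, s3, s4, s5}.
Read '0': {s1, s3, s4, s5} → {s1, s2, s3, s4, s5}.
Read '2': {s1, s2, s3, s4, s5} → {s1, s2, s3, s4, s5}.
Read '2': {s1, s2, s3, s4, s5} → {s1, s2, s3, s4, s5}.
Read '1': {s1, s2, s3, s4, s5} → {s0, s1, s2, s3, s5}.
Read '0': {s0, s1, s2, s3, s5} → {s1, s2, s3, s4}.
Read '1': {s1, s2, s3, s4} → {s0, s1, s2, s3, s5}.
Read '1': {s0, s1, s2, s3, s5} → {s0, s1, s2, s3, s4, s5}.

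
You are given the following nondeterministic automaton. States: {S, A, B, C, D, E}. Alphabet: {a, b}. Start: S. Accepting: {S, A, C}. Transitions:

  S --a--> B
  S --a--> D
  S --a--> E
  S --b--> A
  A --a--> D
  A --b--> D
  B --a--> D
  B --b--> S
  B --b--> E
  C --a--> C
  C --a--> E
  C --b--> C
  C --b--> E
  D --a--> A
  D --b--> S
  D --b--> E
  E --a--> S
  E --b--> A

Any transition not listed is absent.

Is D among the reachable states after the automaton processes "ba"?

Start in {S}.
Read 'b': {S} → {A}.
Read 'a': {A} → {D}.
State D is in {D}.

Yes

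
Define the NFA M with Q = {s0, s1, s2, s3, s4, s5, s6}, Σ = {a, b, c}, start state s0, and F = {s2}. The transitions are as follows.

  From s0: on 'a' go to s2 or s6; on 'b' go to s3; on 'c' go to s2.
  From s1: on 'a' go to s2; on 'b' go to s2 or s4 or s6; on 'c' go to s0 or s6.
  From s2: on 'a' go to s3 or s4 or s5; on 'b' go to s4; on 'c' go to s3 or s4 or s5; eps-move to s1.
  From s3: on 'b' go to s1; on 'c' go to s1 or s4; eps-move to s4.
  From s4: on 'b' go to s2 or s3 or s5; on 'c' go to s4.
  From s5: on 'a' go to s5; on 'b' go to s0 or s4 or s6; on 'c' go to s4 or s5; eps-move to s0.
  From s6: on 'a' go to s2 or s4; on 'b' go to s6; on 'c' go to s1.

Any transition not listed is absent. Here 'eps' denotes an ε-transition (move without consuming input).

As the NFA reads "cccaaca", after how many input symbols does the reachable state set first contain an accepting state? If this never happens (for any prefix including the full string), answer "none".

Start in {s0}.
Read 'c': {s0} → {s1, s2}.
None of the earlier sets intersect F, but {s1, s2} does.

1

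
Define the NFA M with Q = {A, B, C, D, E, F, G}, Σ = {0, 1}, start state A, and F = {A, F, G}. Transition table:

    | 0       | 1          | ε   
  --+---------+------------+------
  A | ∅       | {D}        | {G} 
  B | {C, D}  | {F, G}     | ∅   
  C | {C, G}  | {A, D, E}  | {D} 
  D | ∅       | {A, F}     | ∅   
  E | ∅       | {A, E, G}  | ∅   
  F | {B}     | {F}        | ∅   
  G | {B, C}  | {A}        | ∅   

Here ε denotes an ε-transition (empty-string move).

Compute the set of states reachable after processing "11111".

{A, D, F, G}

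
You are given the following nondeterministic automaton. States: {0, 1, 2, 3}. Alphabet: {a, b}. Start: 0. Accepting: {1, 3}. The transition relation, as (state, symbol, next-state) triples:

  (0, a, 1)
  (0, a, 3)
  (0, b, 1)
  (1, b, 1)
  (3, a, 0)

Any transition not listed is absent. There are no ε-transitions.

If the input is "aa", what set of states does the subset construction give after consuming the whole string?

Start in {0}.
Read 'a': 0→{1, 3}; now {1, 3}.
Read 'a': 1→∅, 3→{0}; now {0}.

{0}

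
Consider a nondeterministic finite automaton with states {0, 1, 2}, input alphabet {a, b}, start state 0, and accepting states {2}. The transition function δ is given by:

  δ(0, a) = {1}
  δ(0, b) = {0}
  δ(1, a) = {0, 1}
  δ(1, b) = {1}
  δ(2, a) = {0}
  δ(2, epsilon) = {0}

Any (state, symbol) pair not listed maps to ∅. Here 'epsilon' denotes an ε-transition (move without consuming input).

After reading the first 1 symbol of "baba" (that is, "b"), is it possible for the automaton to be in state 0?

Start in {0}.
Read 'b': 0→{0}; now {0}.
State 0 is in {0}.

Yes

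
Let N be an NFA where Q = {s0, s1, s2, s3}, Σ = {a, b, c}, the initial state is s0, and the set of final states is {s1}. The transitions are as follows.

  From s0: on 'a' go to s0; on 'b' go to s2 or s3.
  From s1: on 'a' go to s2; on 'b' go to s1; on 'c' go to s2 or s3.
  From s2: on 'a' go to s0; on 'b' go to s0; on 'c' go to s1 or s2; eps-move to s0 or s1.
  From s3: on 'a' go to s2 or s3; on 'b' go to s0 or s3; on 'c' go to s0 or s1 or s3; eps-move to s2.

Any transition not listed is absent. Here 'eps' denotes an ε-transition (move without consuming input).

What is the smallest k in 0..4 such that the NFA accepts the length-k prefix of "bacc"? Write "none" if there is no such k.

Start in {s0}.
Read 'b': s0→{s2, s3}; union {s2, s3}; ε-closure = {s0, s1, s2, s3}.
None of the earlier sets intersect F, but {s0, s1, s2, s3} does.

1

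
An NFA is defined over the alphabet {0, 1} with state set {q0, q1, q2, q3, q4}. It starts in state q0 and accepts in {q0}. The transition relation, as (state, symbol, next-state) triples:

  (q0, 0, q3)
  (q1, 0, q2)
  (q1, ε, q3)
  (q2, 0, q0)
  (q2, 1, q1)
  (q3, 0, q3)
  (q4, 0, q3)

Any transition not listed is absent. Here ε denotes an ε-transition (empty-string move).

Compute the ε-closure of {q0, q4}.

{q0, q4}

Begin with {q0, q4}.
No ε-moves leave this set, so the closure equals the set itself.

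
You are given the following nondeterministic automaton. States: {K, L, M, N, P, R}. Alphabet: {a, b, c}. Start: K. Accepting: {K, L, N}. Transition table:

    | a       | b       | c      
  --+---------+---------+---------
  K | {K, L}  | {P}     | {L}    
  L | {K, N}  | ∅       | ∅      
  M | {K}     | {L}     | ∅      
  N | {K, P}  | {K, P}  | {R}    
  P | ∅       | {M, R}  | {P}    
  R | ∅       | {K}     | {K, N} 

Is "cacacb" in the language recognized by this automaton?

Yes

Start in {K}.
Read 'c': {K} → {L}.
Read 'a': {L} → {K, N}.
Read 'c': {K, N} → {L, R}.
Read 'a': {L, R} → {K, N}.
Read 'c': {K, N} → {L, R}.
Read 'b': {L, R} → {K}.
The final set {K} contains the accepting state K.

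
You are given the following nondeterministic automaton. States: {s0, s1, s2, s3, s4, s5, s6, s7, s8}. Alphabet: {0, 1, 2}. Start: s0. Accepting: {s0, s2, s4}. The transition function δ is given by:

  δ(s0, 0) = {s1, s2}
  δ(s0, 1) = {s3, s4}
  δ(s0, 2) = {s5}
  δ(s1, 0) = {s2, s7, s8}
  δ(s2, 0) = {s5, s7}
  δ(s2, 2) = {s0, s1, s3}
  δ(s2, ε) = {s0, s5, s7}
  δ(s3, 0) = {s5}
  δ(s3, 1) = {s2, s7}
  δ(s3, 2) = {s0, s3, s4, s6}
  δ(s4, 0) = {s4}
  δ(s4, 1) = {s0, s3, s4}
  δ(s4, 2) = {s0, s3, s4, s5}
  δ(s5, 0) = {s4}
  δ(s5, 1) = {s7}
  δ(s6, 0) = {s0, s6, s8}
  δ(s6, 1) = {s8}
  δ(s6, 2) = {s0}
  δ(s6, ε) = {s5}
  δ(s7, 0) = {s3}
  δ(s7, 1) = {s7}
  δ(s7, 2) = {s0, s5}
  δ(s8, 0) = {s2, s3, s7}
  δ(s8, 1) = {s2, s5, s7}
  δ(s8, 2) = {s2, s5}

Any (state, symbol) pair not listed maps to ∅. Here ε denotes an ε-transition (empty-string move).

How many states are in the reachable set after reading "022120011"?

Start in {s0}.
Read '0': s0→{s1, s2}; union {s1, s2}; ε-closure = {s0, s1, s2, s5, s7}.
Read '2': s0→{s5}, s1→∅, s2→{s0, s1, s3}, s5→∅, s7→{s0, s5}; now {s0, s1, s3, s5}.
Read '2': s0→{s5}, s1→∅, s3→{s0, s3, s4, s6}, s5→∅; now {s0, s3, s4, s5, s6}.
Read '1': s0→{s3, s4}, s3→{s2, s7}, s4→{s0, s3, s4}, s5→{s7}, s6→{s8}; union {s0, s2, s3, s4, s7, s8}; ε-closure = {s0, s2, s3, s4, s5, s7, s8}.
Read '2': s0→{s5}, s2→{s0, s1, s3}, s3→{s0, s3, s4, s6}, s4→{s0, s3, s4, s5}, s5→∅, s7→{s0, s5}, s8→{s2, s5}; union {s0, s1, s2, s3, s4, s5, s6}; ε-closure = {s0, s1, s2, s3, s4, s5, s6, s7}.
Read '0': s0→{s1, s2}, s1→{s2, s7, s8}, s2→{s5, s7}, s3→{s5}, s4→{s4}, s5→{s4}, s6→{s0, s6, s8}, s7→{s3}; now {s0, s1, s2, s3, s4, s5, s6, s7, s8}.
Read '0': s0→{s1, s2}, s1→{s2, s7, s8}, s2→{s5, s7}, s3→{s5}, s4→{s4}, s5→{s4}, s6→{s0, s6, s8}, s7→{s3}, s8→{s2, s3, s7}; now {s0, s1, s2, s3, s4, s5, s6, s7, s8}.
Read '1': s0→{s3, s4}, s1→∅, s2→∅, s3→{s2, s7}, s4→{s0, s3, s4}, s5→{s7}, s6→{s8}, s7→{s7}, s8→{s2, s5, s7}; now {s0, s2, s3, s4, s5, s7, s8}.
Read '1': s0→{s3, s4}, s2→∅, s3→{s2, s7}, s4→{s0, s3, s4}, s5→{s7}, s7→{s7}, s8→{s2, s5, s7}; now {s0, s2, s3, s4, s5, s7}.
That set has 6 states.

6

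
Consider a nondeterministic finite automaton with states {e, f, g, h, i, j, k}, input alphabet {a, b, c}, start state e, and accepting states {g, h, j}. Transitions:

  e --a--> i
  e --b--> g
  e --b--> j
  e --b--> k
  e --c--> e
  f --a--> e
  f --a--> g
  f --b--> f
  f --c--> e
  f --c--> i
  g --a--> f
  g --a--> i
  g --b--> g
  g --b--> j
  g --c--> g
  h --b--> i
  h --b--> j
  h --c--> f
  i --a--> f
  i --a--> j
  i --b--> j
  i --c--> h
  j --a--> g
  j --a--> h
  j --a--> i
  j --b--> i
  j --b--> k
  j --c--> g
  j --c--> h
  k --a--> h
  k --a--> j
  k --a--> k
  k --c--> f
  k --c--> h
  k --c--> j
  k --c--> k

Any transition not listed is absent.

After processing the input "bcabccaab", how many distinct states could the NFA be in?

5

Start in {e}.
Read 'b': e→{g, j, k}; now {g, j, k}.
Read 'c': g→{g}, j→{g, h}, k→{f, h, j, k}; now {f, g, h, j, k}.
Read 'a': f→{e, g}, g→{f, i}, h→∅, j→{g, h, i}, k→{h, j, k}; now {e, f, g, h, i, j, k}.
Read 'b': e→{g, j, k}, f→{f}, g→{g, j}, h→{i, j}, i→{j}, j→{i, k}, k→∅; now {f, g, i, j, k}.
Read 'c': f→{e, i}, g→{g}, i→{h}, j→{g, h}, k→{f, h, j, k}; now {e, f, g, h, i, j, k}.
Read 'c': e→{e}, f→{e, i}, g→{g}, h→{f}, i→{h}, j→{g, h}, k→{f, h, j, k}; now {e, f, g, h, i, j, k}.
Read 'a': e→{i}, f→{e, g}, g→{f, i}, h→∅, i→{f, j}, j→{g, h, i}, k→{h, j, k}; now {e, f, g, h, i, j, k}.
Read 'a': e→{i}, f→{e, g}, g→{f, i}, h→∅, i→{f, j}, j→{g, h, i}, k→{h, j, k}; now {e, f, g, h, i, j, k}.
Read 'b': e→{g, j, k}, f→{f}, g→{g, j}, h→{i, j}, i→{j}, j→{i, k}, k→∅; now {f, g, i, j, k}.
That set has 5 states.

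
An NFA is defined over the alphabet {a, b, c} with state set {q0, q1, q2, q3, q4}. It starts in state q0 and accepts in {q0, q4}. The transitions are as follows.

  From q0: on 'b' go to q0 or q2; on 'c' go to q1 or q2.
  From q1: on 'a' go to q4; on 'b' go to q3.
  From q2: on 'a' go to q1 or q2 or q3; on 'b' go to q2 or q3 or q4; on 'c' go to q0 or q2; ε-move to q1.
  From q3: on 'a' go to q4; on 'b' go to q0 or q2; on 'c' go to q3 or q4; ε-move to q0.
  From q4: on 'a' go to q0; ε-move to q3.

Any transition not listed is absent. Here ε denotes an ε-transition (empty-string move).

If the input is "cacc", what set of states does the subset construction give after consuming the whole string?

Start in {q0}.
Read 'c': {q0} → {q1, q2}.
Read 'a': {q1, q2} → {q0, q1, q2, q3, q4}.
Read 'c': {q0, q1, q2, q3, q4} → {q0, q1, q2, q3, q4}.
Read 'c': {q0, q1, q2, q3, q4} → {q0, q1, q2, q3, q4}.

{q0, q1, q2, q3, q4}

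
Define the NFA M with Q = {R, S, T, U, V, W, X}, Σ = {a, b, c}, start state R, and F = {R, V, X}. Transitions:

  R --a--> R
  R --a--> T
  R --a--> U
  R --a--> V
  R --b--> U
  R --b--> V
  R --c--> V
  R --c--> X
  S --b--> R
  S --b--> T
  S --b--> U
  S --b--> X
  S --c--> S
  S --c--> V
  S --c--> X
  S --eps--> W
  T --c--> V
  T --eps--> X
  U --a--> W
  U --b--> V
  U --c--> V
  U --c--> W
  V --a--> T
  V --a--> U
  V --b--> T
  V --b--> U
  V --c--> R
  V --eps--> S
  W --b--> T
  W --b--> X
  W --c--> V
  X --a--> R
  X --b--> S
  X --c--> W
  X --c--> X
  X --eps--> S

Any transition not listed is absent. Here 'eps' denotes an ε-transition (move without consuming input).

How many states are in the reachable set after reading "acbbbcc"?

5

Start in {R}.
Read 'a': {R} → {R, S, T, U, V, W, X}.
Read 'c': {R, S, T, U, V, W, X} → {R, S, V, W, X}.
Read 'b': {R, S, V, W, X} → {R, S, T, U, V, W, X}.
Read 'b': {R, S, T, U, V, W, X} → {R, S, T, U, V, W, X}.
Read 'b': {R, S, T, U, V, W, X} → {R, S, T, U, V, W, X}.
Read 'c': {R, S, T, U, V, W, X} → {R, S, V, W, X}.
Read 'c': {R, S, V, W, X} → {R, S, V, W, X}.
That set has 5 states.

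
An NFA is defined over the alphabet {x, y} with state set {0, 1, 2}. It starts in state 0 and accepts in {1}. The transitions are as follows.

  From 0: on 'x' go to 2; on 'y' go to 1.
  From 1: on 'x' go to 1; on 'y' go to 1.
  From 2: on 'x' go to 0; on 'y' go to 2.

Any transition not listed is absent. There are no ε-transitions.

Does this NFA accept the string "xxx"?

Start in {0}.
Read 'x': {0} → {2}.
Read 'x': {2} → {0}.
Read 'x': {0} → {2}.
The final set {2} contains no accepting state.

No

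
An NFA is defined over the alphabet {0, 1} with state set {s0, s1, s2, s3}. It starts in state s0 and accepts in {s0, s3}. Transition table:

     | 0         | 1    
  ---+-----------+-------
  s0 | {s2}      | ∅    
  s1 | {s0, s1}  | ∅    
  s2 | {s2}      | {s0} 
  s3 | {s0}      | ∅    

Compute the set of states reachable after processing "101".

∅

Start in {s0}.
Read '1': s0→∅; now ∅.
The set is empty and remains empty for the remaining 2 symbols.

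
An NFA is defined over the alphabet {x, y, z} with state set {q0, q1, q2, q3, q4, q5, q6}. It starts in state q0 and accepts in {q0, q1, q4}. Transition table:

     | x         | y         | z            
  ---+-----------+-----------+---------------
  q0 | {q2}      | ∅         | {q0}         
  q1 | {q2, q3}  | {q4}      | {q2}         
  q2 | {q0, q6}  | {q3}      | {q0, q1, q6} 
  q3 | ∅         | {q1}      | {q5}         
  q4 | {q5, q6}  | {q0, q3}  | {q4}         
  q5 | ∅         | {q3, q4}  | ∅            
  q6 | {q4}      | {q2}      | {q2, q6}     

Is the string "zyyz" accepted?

No

Start in {q0}.
Read 'z': {q0} → {q0}.
Read 'y': {q0} → ∅.
The set is empty and remains empty for the remaining 2 symbols.
The final set ∅ contains no accepting state.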